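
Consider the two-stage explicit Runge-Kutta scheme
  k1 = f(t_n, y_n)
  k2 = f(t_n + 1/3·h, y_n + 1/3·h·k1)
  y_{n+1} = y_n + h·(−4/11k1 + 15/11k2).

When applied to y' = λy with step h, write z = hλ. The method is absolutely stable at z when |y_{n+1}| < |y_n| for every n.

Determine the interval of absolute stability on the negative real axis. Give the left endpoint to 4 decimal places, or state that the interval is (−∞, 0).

(-2.2000, 0).

With y'=λy (z=hλ):
  k1=λy_n ⇒ h·k1=z·y_n;  k2=λ(1+1/3z)y_n ⇒ h·k2=z(1+1/3z)y_n
  y_{n+1}/y_n = 1 − 4/11z + 15/11z(1+1/3z) = 1 + z + 5/11z²
  ⇒ R(z) = 1 + z + 5/11z².

Boundary: |R(x)|=1, x<0.
x=-1.64: |R|=0.5825
R=1: x+5/11x²=0 ⇒ x=−11/5=-2.2000; min R=1−1/(4·5/11)=0.4500>−1
Confirm numerically:
  x=-1.577: |R|=0.55342 <1
  x=-1.562: |R|=0.54702 <1
  x=-1.221: |R|=0.45666 <1
  x=-0.995: |R|=0.45501 <1
  x=-2.780: |R|=1.73291 >1
  x=-2.652: |R|=1.54487 >1
  x=-2.498: |R|=1.33837 >1
Interval (-2.2000, 0).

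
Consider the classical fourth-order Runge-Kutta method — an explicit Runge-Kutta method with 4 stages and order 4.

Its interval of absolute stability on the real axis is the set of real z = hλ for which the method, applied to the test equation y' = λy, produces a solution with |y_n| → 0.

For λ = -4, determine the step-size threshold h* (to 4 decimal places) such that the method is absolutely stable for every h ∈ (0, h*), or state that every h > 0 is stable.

On y'=λy, z=hλ:
  order 4, 4-stage ⇒ R(z)=1+z+z^2/2+z^3/6+z^4/24
  (e.g. R(-0.75)=0.47412, |R|=0.47412)

Find x<0 with |R(x)|<1.
x=-0.75: |R|=0.4741
|R(-1.83)|=0.2903 |R(-1.73)|=0.2767 |R(-0.78)|=0.4605
Bisect:
  x_lo=-3.1318 |R|=1.6611  x_hi=-0.1228 |R|=0.8844
  mid=-1.62729 |R|=0.27073 →hi
  mid=-2.37954 |R|=0.54185 →hi
  mid=-2.75567 |R|=0.95624 →hi
  mid=-2.94373 |R|=1.26636 →lo
  mid=-2.84970 |R|=1.10152 →lo
  mid=-2.80268 |R|=1.02653 →lo
  mid=-2.77917 |R|=0.99081 →hi
  mid=-2.79093 |R|=1.00853 →lo
  ...
  [-2.78542,-2.78524] ⇒ x*=-2.7853
Interval (-2.7853, 0).

(-2.7853,0); λ=-4 ⇒ h* = 0.6963.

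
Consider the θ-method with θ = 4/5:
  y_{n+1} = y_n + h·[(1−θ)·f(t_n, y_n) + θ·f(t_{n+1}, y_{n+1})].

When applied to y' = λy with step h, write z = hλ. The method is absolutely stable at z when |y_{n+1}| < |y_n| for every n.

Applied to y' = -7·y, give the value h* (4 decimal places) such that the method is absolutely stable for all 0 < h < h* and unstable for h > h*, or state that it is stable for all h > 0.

(−∞, 0) — no finite endpoint. Any h>0 works for λ=-7.

Test eqn y'=λy, z=hλ:
  y_{n+1} = y_n + z·[1/5·y_n + 4/5·y_{n+1}] ⇒ (1 − 4/5z)y_{n+1} = (1 + 1/5z)y_n
  Hence R(z) = (1 + 1/5z)/(1 − 4/5z).

Boundary: |R(x)|=1, x<0.
x=-0.4: |R|=0.6970
x=-2: |R|=0.2308
x=-10: |R|=0.1111
x=-100: |R|=0.2346
θ=4/5≥1/2 ⇒ |1+1/5x|<|1−4/5x| ∀x<0 ⇒ interval (−∞,0).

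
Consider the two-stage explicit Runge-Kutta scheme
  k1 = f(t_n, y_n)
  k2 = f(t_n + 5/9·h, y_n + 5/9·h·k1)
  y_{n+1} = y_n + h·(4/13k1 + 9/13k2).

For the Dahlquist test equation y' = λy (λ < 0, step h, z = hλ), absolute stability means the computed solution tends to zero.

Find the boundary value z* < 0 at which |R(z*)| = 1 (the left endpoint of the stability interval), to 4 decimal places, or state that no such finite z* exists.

left endpoint -2.6000.

Set f=λy, z=hλ:
  k1=λy_n ⇒ h·k1=z·y_n;  k2=λ(1+5/9z)y_n ⇒ h·k2=z(1+5/9z)y_n
  y_{n+1}/y_n = 1 + 4/13z + 9/13z(1+5/9z) = 1 + z + 5/13z²
  ⇒ R(z) = 1 + z + 5/13z².

Solve |R(x)|<1 on ℝ⁻.
x=-1.33: |R|=0.3503
R=1: x+5/13x²=0 ⇒ x=−13/5=-2.6000; min R=1−1/(4·5/13)=0.3500>−1
Confirm numerically:
  x=-2.095: |R|=0.59309 <1
  x=-1.785: |R|=0.44047 <1
  x=-1.117: |R|=0.36288 <1
  x=-2.682: |R|=1.08459 >1
  x=-2.630: |R|=1.03035 >1
Interval (-2.6000, 0).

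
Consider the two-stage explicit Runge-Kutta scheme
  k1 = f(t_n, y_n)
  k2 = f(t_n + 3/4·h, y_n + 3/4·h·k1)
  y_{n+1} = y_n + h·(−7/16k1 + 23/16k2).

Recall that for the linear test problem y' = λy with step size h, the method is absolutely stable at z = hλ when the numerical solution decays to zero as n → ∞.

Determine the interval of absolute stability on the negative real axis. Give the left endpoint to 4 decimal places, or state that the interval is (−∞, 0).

Set f=λy, z=hλ:
  k1=λy_n ⇒ h·k1=z·y_n;  k2=λ(1+3/4z)y_n ⇒ h·k2=z(1+3/4z)y_n
  y_{n+1}/y_n = 1 − 7/16z + 23/16z(1+3/4z) = 1 + z + 69/64z²
  ⇒ R(z) = 1 + z + 69/64z².

Solve |R(x)|<1 on ℝ⁻.
x=-0.93: |R|=1.0025
R=1: x+69/64x²=0 ⇒ x=−64/69=-0.9275; min R=1−1/(4·69/64)=0.7681>−1
Confirm numerically:
  x=-0.887: |R|=0.96124 <1
  x=-0.657: |R|=0.80837 <1
  x=-0.488: |R|=0.76875 <1
  x=-0.379: |R|=0.77586 <1
  x=-1.413: |R|=1.73955 >1
  x=-1.021: |R|=1.10288 >1
  x=-0.969: |R|=1.04332 >1
Interval (-0.9275, 0).

(-0.9275, 0).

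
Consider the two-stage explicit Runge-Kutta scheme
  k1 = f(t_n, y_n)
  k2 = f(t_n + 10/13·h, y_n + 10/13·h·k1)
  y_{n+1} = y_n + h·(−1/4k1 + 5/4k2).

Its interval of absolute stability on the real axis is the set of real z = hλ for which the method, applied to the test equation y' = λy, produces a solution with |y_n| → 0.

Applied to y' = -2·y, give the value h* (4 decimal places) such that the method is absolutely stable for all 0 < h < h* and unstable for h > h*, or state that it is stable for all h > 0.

(-1.0400,0); λ=-2 ⇒ h* = (26/25)/2 = 0.5200.

Test eqn y'=λy, z=hλ:
  k1=λy_n ⇒ h·k1=z·y_n;  k2=λ(1+10/13z)y_n ⇒ h·k2=z(1+10/13z)y_n
  y_{n+1}/y_n = 1 − 1/4z + 5/4z(1+10/13z) = 1 + z + 25/26z²
  so R(z) = 1 + z + 25/26z².

Find x<0 with |R(x)|<1.
x=-0.73: |R|=0.7824
R=1: x+25/26x²=0 ⇒ x=−26/25=-1.0400; min R=1−1/(4·25/26)=0.7400>−1
Confirm numerically:
  x=-1.007: |R|=0.96805 <1
  x=-0.724: |R|=0.78002 <1
  x=-0.671: |R|=0.76192 <1
  x=-0.519: |R|=0.74000 <1
  x=-1.621: |R|=1.90558 >1
  x=-1.544: |R|=1.74825 >1
Stable set (-1.0400, 0).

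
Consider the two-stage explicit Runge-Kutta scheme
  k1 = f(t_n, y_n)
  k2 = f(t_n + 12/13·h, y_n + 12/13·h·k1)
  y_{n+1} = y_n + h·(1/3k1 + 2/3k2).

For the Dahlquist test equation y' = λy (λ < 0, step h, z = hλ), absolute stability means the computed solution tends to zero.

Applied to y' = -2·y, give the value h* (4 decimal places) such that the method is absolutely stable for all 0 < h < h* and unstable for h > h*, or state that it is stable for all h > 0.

On y'=λy, z=hλ:
  k1=λy_n ⇒ h·k1=z·y_n;  k2=λ(1+12/13z)y_n ⇒ h·k2=z(1+12/13z)y_n
  y_{n+1}/y_n = 1 + 1/3z + 2/3z(1+12/13z) = 1 + z + 8/13z²
  Hence R(z) = 1 + z + 8/13z².

Need |R(x)|<1, x<0.
x=-1.55: |R|=0.9285
R=1: x+8/13x²=0 ⇒ x=−13/8=-1.6250; min R=1−1/(4·8/13)=0.5938>−1
Confirm numerically:
  x=-1.514: |R|=0.89658 <1
  x=-1.340: |R|=0.76498 <1
  x=-1.108: |R|=0.64749 <1
  x=-2.032: |R|=1.50894 >1
  x=-2.023: |R|=1.49548 >1
  x=-1.941: |R|=1.37745 >1
Interval (-1.6250, 0).

(-1.6250,0); λ=-2 ⇒ h* = (13/8)/2 = 0.8125.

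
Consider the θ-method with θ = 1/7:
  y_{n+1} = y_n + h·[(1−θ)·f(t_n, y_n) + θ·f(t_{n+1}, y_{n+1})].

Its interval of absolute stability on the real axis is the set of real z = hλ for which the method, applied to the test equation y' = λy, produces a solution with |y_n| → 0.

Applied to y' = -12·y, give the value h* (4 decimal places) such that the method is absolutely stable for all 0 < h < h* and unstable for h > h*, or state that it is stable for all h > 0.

With y'=λy (z=hλ):
  y_{n+1} = y_n + z·[6/7·y_n + 1/7·y_{n+1}] ⇒ (1 − 1/7z)y_{n+1} = (1 + 6/7z)y_n
  R(z) = (1 + 6/7z)/(1 − 1/7z).

Solve |R(x)|<1 on ℝ⁻.
x=-0.97: |R|=0.1481
R=−1: 1+6/7x = −1+1/7x ⇒ -5/7x=2 ⇒ x=2/(-5/7)=-2.8000
Confirm numerically:
  x=-2.130: |R|=0.63308 <1
  x=-1.676: |R|=0.35224 <1
  x=-1.520: |R|=0.24883 <1
  x=-2.987: |R|=1.09362 >1
  x=-2.873: |R|=1.03697 >1
  x=-2.840: |R|=1.02033 >1
So |R|<1 on (-2.8000, 0).

(-2.8000,0); λ=-12 ⇒ h* = (14/5)/12 = 0.2333.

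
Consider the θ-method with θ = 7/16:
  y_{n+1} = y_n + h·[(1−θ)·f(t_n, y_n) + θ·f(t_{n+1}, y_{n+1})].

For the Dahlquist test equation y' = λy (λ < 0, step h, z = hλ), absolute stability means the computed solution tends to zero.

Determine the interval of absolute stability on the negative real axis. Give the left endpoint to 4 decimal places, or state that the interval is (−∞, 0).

Set f=λy, z=hλ:
  y_{n+1} = y_n + z·[9/16·y_n + 7/16·y_{n+1}] ⇒ (1 − 7/16z)y_{n+1} = (1 + 9/16z)y_n
  Hence R(z) = (1 + 9/16z)/(1 − 7/16z).

Find x<0 with |R(x)|<1.
x=-1.47: |R|=0.1054
R=−1: 1+9/16x = −1+7/16x ⇒ -1/8x=2 ⇒ x=2/(-1/8)=-16.0000
Confirm numerically:
  x=-15.444: |R|=0.99104 <1
  x=-14.606: |R|=0.97642 <1
  x=-12.135: |R|=0.92342 <1
  x=-16.296: |R|=1.00455 >1
  x=-16.241: |R|=1.00372 >1
  x=-16.064: |R|=1.00100 >1
Interval (-16.0000, 0).

z∈(-16.0000,0).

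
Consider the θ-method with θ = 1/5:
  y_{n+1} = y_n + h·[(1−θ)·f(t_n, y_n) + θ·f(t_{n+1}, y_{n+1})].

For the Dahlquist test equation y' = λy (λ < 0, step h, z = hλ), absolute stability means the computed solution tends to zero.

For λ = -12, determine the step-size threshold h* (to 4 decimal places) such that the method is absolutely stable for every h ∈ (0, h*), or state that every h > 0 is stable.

On y'=λy, z=hλ:
  y_{n+1} = y_n + z·[4/5·y_n + 1/5·y_{n+1}] ⇒ (1 − 1/5z)y_{n+1} = (1 + 4/5z)y_n
  R(z) = (1 + 4/5z)/(1 − 1/5z).

Need |R(x)|<1, x<0.
x=-0.41: |R|=0.6211
R=−1: 1+4/5x = −1+1/5x ⇒ -3/5x=2 ⇒ x=2/(-3/5)=-3.3333
Confirm numerically:
  x=-2.970: |R|=0.86324 <1
  x=-1.997: |R|=0.42704 <1
  x=-1.819: |R|=0.33377 <1
  x=-3.800: |R|=1.15909 >1
  x=-3.524: |R|=1.06710 >1
  x=-3.478: |R|=1.05119 >1
Interval (-3.3333, 0).

(-3.3333,0); λ=-12 ⇒ h* = (10/3)/12 = 0.2778.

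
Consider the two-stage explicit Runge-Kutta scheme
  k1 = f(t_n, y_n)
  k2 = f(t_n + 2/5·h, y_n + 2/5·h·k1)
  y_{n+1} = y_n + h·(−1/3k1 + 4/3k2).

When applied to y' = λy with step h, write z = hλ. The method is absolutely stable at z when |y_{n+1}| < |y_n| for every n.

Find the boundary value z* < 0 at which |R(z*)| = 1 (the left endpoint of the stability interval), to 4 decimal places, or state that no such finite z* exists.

Test eqn y'=λy, z=hλ:
  k1=λy_n ⇒ h·k1=z·y_n;  k2=λ(1+2/5z)y_n ⇒ h·k2=z(1+2/5z)y_n
  y_{n+1}/y_n = 1 − 1/3z + 4/3z(1+2/5z) = 1 + z + 8/15z²
  ⇒ R(z) = 1 + z + 8/15z².

Need |R(x)|<1, x<0.
x=-0.31: |R|=0.7413
R=1: x+8/15x²=0 ⇒ x=−15/8=-1.8750; min R=1−1/(4·8/15)=0.5312>−1
Confirm numerically:
  x=-1.605: |R|=0.76888 <1
  x=-1.389: |R|=0.63997 <1
  x=-1.105: |R|=0.54621 <1
  x=-2.446: |R|=1.74489 >1
  x=-2.263: |R|=1.46829 >1
So |R|<1 on (-1.8750, 0).

left endpoint -1.8750.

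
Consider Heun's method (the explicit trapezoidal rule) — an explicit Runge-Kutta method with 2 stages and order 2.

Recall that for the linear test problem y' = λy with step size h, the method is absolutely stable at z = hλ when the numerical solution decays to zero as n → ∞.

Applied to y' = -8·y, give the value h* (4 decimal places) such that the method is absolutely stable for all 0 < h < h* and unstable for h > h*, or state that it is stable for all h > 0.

(-2.0000,0); λ=-8 ⇒ h* = 0.2500.

With y'=λy (z=hλ):
  order 2, 2-stage ⇒ R(z)=1+z+z^2/2
  (e.g. R(-1.33)=0.55445, |R|=0.55445)

Need |R(x)|<1, x<0.
x=-1.33: |R|=0.5544
|R(-2.13)|=1.1384 |R(-1.39)|=0.5760 |R(-0.76)|=0.5288
Bisect:
  x_lo=-2.7668 |R|=2.0607  x_hi=-0.2799 |R|=0.7593
  mid=-1.52331 |R|=0.63693 →hi
  mid=-2.14504 |R|=1.15556 →lo
  mid=-1.83417 |R|=0.84792 →hi
  mid=-1.98961 |R|=0.98966 →hi
  mid=-2.06732 |R|=1.06959 →lo
  mid=-2.02846 |R|=1.02887 →lo
  mid=-2.00903 |R|=1.00907 →lo
  mid=-1.99932 |R|=0.99932 →hi
  mid=-2.00418 |R|=1.00419 →lo
  ...
  [-2.00008,-1.99993] ⇒ x*=-2.0000
So |R|<1 on (-2.0000, 0).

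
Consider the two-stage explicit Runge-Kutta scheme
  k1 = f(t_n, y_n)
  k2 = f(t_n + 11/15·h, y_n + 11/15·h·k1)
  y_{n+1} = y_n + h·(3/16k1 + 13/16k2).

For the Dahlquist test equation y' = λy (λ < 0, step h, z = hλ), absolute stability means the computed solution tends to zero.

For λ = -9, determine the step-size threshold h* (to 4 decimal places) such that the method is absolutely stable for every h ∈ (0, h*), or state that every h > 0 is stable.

Set f=λy, z=hλ:
  k1=λy_n ⇒ h·k1=z·y_n;  k2=λ(1+11/15z)y_n ⇒ h·k2=z(1+11/15z)y_n
  y_{n+1}/y_n = 1 + 3/16z + 13/16z(1+11/15z) = 1 + z + 143/240z²
  R(z) = 1 + z + 143/240z².

Find x<0 with |R(x)|<1.
x=-0.99: |R|=0.5940
R=1: x+143/240x²=0 ⇒ x=−240/143=-1.6783; min R=1−1/(4·143/240)=0.5804>−1
Confirm numerically:
  x=-1.505: |R|=0.84458 <1
  x=-0.942: |R|=0.58672 <1
  x=-0.901: |R|=0.58270 <1
  x=-2.120: |R|=1.55791 >1
  x=-2.035: |R|=1.43248 >1
Stable set (-1.6783, 0).

(-1.6783,0); λ=-9 ⇒ h* = (240/143)/9 = 0.1865.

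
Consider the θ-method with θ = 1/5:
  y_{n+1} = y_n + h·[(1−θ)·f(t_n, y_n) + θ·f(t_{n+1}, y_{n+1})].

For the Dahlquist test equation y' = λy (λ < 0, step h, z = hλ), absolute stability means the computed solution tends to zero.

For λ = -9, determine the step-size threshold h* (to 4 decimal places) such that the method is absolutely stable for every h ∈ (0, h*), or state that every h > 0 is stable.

Set f=λy, z=hλ:
  y_{n+1} = y_n + z·[4/5·y_n + 1/5·y_{n+1}] ⇒ (1 − 1/5z)y_{n+1} = (1 + 4/5z)y_n
  so R(z) = (1 + 4/5z)/(1 − 1/5z).

Find x<0 with |R(x)|<1.
x=-1.78: |R|=0.3127
R=−1: 1+4/5x = −1+1/5x ⇒ -3/5x=2 ⇒ x=2/(-3/5)=-3.3333
Confirm numerically:
  x=-3.192: |R|=0.94824 <1
  x=-2.899: |R|=0.83504 <1
  x=-1.631: |R|=0.22983 <1
  x=-3.750: |R|=1.14286 >1
  x=-3.516: |R|=1.06435 >1
Interval (-3.3333, 0).

(-3.3333,0); λ=-9 ⇒ h* = (10/3)/9 = 0.3704.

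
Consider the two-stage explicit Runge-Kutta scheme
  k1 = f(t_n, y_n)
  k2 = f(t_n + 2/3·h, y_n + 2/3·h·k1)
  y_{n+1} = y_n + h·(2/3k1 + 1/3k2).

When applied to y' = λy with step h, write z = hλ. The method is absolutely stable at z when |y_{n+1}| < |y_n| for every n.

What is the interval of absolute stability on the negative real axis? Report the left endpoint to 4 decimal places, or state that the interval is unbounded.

(-4.5000, 0).

Set f=λy, z=hλ:
  k1=λy_n ⇒ h·k1=z·y_n;  k2=λ(1+2/3z)y_n ⇒ h·k2=z(1+2/3z)y_n
  y_{n+1}/y_n = 1 + 2/3z + 1/3z(1+2/3z) = 1 + z + 2/9z²
  so R(z) = 1 + z + 2/9z².

Boundary: |R(x)|=1, x<0.
x=-0.81: |R|=0.3358
R=1: x+2/9x²=0 ⇒ x=−9/2=-4.5000; min R=1−1/(4·2/9)=-0.1250>−1
Confirm numerically:
  x=-3.749: |R|=0.37433 <1
  x=-3.482: |R|=0.21229 <1
  x=-1.985: |R|=0.10939 <1
  x=-5.097: |R|=1.67620 >1
  x=-5.091: |R|=1.66862 >1
  x=-5.031: |R|=1.59366 >1
Interval (-4.5000, 0).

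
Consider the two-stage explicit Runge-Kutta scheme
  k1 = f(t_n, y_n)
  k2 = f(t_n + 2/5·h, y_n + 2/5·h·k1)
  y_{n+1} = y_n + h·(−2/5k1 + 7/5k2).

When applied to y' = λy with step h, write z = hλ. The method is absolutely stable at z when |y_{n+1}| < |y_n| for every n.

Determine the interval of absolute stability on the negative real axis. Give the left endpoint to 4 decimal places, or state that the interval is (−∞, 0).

Set f=λy, z=hλ:
  k1=λy_n ⇒ h·k1=z·y_n;  k2=λ(1+2/5z)y_n ⇒ h·k2=z(1+2/5z)y_n
  y_{n+1}/y_n = 1 − 2/5z + 7/5z(1+2/5z) = 1 + z + 14/25z²
  R(z) = 1 + z + 14/25z².

Find x<0 with |R(x)|<1.
x=-0.64: |R|=0.5894
R=1: x+14/25x²=0 ⇒ x=−25/14=-1.7857; min R=1−1/(4·14/25)=0.5536>−1
Confirm numerically:
  x=-1.581: |R|=0.81875 <1
  x=-1.120: |R|=0.58246 <1
  x=-0.968: |R|=0.55673 <1
  x=-1.945: |R|=1.17349 >1
  x=-1.908: |R|=1.13066 >1
Stable set (-1.7857, 0).

(-1.7857, 0).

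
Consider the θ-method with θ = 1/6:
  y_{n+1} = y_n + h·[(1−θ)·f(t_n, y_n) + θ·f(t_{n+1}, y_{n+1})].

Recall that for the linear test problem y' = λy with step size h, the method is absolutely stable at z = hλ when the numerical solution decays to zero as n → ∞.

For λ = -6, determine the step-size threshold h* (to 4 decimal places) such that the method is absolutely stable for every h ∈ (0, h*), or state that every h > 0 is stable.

(-3.0000,0); λ=-6 ⇒ h* = (3)/6 = 0.5000.

With y'=λy (z=hλ):
  y_{n+1} = y_n + z·[5/6·y_n + 1/6·y_{n+1}] ⇒ (1 − 1/6z)y_{n+1} = (1 + 5/6z)y_n
  so R(z) = (1 + 5/6z)/(1 − 1/6z).

Need |R(x)|<1, x<0.
x=-0.69: |R|=0.3812
R=−1: 1+5/6x = −1+1/6x ⇒ -2/3x=2 ⇒ x=2/(-2/3)=-3.0000
Confirm numerically:
  x=-2.482: |R|=0.75572 <1
  x=-1.889: |R|=0.43668 <1
  x=-1.565: |R|=0.24124 <1
  x=-3.561: |R|=1.23470 >1
  x=-3.537: |R|=1.22523 >1
  x=-3.165: |R|=1.07201 >1
Stable set (-3.0000, 0).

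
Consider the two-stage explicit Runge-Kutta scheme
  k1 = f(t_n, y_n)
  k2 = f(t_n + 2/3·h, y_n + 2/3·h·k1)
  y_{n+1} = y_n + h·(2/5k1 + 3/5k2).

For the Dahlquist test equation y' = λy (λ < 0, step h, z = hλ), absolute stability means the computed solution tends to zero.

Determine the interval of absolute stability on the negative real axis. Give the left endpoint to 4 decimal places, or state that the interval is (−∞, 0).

(-2.5000, 0).

On y'=λy, z=hλ:
  k1=λy_n ⇒ h·k1=z·y_n;  k2=λ(1+2/3z)y_n ⇒ h·k2=z(1+2/3z)y_n
  y_{n+1}/y_n = 1 + 2/5z + 3/5z(1+2/3z) = 1 + z + 2/5z²
  ⇒ R(z) = 1 + z + 2/5z².

Boundary: |R(x)|=1, x<0.
x=-0.59: |R|=0.5492
R=1: x+2/5x²=0 ⇒ x=−5/2=-2.5000; min R=1−1/(4·2/5)=0.3750>−1
Confirm numerically:
  x=-2.476: |R|=0.97623 <1
  x=-2.429: |R|=0.93102 <1
  x=-1.657: |R|=0.44126 <1
  x=-2.804: |R|=1.34097 >1
  x=-2.672: |R|=1.18383 >1
Stable set (-2.5000, 0).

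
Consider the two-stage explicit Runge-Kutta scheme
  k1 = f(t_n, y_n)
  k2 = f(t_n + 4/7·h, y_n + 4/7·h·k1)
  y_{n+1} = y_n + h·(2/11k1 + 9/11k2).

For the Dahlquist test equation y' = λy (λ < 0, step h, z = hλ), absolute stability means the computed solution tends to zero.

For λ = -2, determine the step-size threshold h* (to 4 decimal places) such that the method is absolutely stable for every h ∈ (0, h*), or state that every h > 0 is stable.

(-2.1389,0); λ=-2 ⇒ h* = (77/36)/2 = 1.0694.

Test eqn y'=λy, z=hλ:
  k1=λy_n ⇒ h·k1=z·y_n;  k2=λ(1+4/7z)y_n ⇒ h·k2=z(1+4/7z)y_n
  y_{n+1}/y_n = 1 + 2/11z + 9/11z(1+4/7z) = 1 + z + 36/77z²
  ⇒ R(z) = 1 + z + 36/77z².

Need |R(x)|<1, x<0.
x=-1.21: |R|=0.4745
R=1: x+36/77x²=0 ⇒ x=−77/36=-2.1389; min R=1−1/(4·36/77)=0.4653>−1
Confirm numerically:
  x=-1.618: |R|=0.60596 <1
  x=-1.361: |R|=0.50502 <1
  x=-1.201: |R|=0.47337 <1
  x=-2.682: |R|=1.68102 >1
  x=-2.604: |R|=1.56625 >1
  x=-2.442: |R|=1.34607 >1
So |R|<1 on (-2.1389, 0).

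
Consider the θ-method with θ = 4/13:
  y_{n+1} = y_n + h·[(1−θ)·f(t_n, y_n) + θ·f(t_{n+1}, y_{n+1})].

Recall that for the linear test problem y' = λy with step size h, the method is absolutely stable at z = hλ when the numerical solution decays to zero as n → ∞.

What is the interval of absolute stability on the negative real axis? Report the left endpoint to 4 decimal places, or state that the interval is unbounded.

Test eqn y'=λy, z=hλ:
  y_{n+1} = y_n + z·[9/13·y_n + 4/13·y_{n+1}] ⇒ (1 − 4/13z)y_{n+1} = (1 + 9/13z)y_n
  Hence R(z) = (1 + 9/13z)/(1 − 4/13z).

Boundary: |R(x)|=1, x<0.
x=-1.75: |R|=0.1375
R=−1: 1+9/13x = −1+4/13x ⇒ -5/13x=2 ⇒ x=2/(-5/13)=-5.2000
Confirm numerically:
  x=-4.309: |R|=0.85266 <1
  x=-2.573: |R|=0.43607 <1
  x=-2.252: |R|=0.33024 <1
  x=-5.574: |R|=1.05298 >1
  x=-5.300: |R|=1.01462 >1
Stable set (-5.2000, 0).

z∈(-5.2000,0).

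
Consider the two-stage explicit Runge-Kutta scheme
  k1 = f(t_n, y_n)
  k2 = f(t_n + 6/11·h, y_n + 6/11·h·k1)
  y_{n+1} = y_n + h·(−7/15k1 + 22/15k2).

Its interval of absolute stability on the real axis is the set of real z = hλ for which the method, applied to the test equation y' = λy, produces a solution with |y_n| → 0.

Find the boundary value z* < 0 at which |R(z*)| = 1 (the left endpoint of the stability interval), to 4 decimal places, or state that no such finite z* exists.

z* = -1.2500.

On y'=λy, z=hλ:
  k1=λy_n ⇒ h·k1=z·y_n;  k2=λ(1+6/11z)y_n ⇒ h·k2=z(1+6/11z)y_n
  y_{n+1}/y_n = 1 − 7/15z + 22/15z(1+6/11z) = 1 + z + 4/5z²
  R(z) = 1 + z + 4/5z².

Boundary: |R(x)|=1, x<0.
x=-0.41: |R|=0.7245
R=1: x+4/5x²=0 ⇒ x=−5/4=-1.2500; min R=1−1/(4·4/5)=0.6875>−1
Confirm numerically:
  x=-1.200: |R|=0.95200 <1
  x=-1.085: |R|=0.85678 <1
  x=-1.004: |R|=0.80241 <1
  x=-0.709: |R|=0.69314 <1
  x=-1.736: |R|=1.67496 >1
  x=-1.323: |R|=1.07726 >1
Stable set (-1.2500, 0).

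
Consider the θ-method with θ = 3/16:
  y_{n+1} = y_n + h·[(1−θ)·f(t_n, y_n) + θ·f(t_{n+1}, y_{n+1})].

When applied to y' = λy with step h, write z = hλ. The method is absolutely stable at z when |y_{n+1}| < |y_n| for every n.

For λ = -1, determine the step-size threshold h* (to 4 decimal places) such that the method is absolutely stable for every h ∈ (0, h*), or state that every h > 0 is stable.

(-3.2000,0); λ=-1 ⇒ h* = (16/5)/1 = 3.2000.

Test eqn y'=λy, z=hλ:
  y_{n+1} = y_n + z·[13/16·y_n + 3/16·y_{n+1}] ⇒ (1 − 3/16z)y_{n+1} = (1 + 13/16z)y_n
  R(z) = (1 + 13/16z)/(1 − 3/16z).

Need |R(x)|<1, x<0.
x=-1.34: |R|=0.0709
R=−1: 1+13/16x = −1+3/16x ⇒ -5/8x=2 ⇒ x=2/(-5/8)=-3.2000
Confirm numerically:
  x=-2.441: |R|=0.67457 <1
  x=-2.022: |R|=0.46615 <1
  x=-1.837: |R|=0.36637 <1
  x=-1.742: |R|=0.31311 <1
  x=-3.633: |R|=1.16097 >1
  x=-3.597: |R|=1.14818 >1
Stable set (-3.2000, 0).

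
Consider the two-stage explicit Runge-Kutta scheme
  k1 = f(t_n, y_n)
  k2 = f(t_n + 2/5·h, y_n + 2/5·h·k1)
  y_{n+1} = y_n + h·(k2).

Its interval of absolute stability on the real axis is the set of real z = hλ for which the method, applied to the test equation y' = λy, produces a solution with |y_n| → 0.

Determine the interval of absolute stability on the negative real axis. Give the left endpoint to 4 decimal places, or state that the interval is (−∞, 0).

(-2.5000, 0).

Set f=λy, z=hλ:
  k1=λy_n ⇒ h·k1=z·y_n;  k2=λ(1+2/5z)y_n ⇒ h·k2=z(1+2/5z)y_n
  y_{n+1}/y_n = 1 + z(1+2/5z) = 1 + z + 2/5z²
  Hence R(z) = 1 + z + 2/5z².

Need |R(x)|<1, x<0.
x=-0.4: |R|=0.6640
R=1: x+2/5x²=0 ⇒ x=−5/2=-2.5000; min R=1−1/(4·2/5)=0.3750>−1
Confirm numerically:
  x=-1.828: |R|=0.50863 <1
  x=-1.457: |R|=0.39214 <1
  x=-1.329: |R|=0.37750 <1
  x=-3.021: |R|=1.62958 >1
  x=-2.969: |R|=1.55698 >1
  x=-2.688: |R|=1.20214 >1
So |R|<1 on (-2.5000, 0).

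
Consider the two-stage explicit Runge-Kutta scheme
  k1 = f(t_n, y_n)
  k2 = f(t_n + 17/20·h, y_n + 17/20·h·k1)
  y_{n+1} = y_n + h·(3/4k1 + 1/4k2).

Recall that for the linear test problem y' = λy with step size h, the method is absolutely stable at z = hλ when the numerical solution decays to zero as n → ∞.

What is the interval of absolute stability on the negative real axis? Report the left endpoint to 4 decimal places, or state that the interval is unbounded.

(-4.7059, 0).

Test eqn y'=λy, z=hλ:
  k1=λy_n ⇒ h·k1=z·y_n;  k2=λ(1+17/20z)y_n ⇒ h·k2=z(1+17/20z)y_n
  y_{n+1}/y_n = 1 + 3/4z + 1/4z(1+17/20z) = 1 + z + 17/80z²
  R(z) = 1 + z + 17/80z².

Boundary: |R(x)|=1, x<0.
x=-1.13: |R|=0.1413
R=1: x+17/80x²=0 ⇒ x=−80/17=-4.7059; min R=1−1/(4·17/80)=-0.1765>−1
Confirm numerically:
  x=-3.346: |R|=0.03309 <1
  x=-2.757: |R|=0.14178 <1
  x=-2.442: |R|=0.17479 <1
  x=-5.157: |R|=1.49436 >1
  x=-5.134: |R|=1.46707 >1
Stable set (-4.7059, 0).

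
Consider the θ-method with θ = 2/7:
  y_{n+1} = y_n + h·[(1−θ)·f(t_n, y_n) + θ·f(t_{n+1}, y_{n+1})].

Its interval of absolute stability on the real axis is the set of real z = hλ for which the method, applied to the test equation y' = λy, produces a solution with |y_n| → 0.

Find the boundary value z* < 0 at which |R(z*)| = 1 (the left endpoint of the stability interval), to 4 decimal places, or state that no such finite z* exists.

Set f=λy, z=hλ:
  y_{n+1} = y_n + z·[5/7·y_n + 2/7·y_{n+1}] ⇒ (1 − 2/7z)y_{n+1} = (1 + 5/7z)y_n
  so R(z) = (1 + 5/7z)/(1 − 2/7z).

Need |R(x)|<1, x<0.
x=-1.68: |R|=0.1351
R=−1: 1+5/7x = −1+2/7x ⇒ -3/7x=2 ⇒ x=2/(-3/7)=-4.6667
Confirm numerically:
  x=-4.646: |R|=0.99619 <1
  x=-4.476: |R|=0.96414 <1
  x=-4.247: |R|=0.91874 <1
  x=-4.882: |R|=1.03853 >1
  x=-4.874: |R|=1.03714 >1
So |R|<1 on (-4.6667, 0).

left endpoint -4.6667.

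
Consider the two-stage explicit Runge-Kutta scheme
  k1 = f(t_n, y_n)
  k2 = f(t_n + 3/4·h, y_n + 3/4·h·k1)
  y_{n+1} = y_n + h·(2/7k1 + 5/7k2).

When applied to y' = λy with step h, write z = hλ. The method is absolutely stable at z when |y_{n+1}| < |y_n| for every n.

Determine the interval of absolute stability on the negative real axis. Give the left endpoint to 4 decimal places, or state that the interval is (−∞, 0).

z∈(-1.8667,0).

On y'=λy, z=hλ:
  k1=λy_n ⇒ h·k1=z·y_n;  k2=λ(1+3/4z)y_n ⇒ h·k2=z(1+3/4z)y_n
  y_{n+1}/y_n = 1 + 2/7z + 5/7z(1+3/4z) = 1 + z + 15/28z²
  Hence R(z) = 1 + z + 15/28z².

Find x<0 with |R(x)|<1.
x=-1.29: |R|=0.6015
R=1: x+15/28x²=0 ⇒ x=−28/15=-1.8667; min R=1−1/(4·15/28)=0.5333>−1
Confirm numerically:
  x=-1.750: |R|=0.89062 <1
  x=-1.320: |R|=0.61343 <1
  x=-1.147: |R|=0.55779 <1
  x=-0.769: |R|=0.54780 <1
  x=-2.363: |R|=1.62830 >1
  x=-2.129: |R|=1.29920 >1
  x=-2.037: |R|=1.18588 >1
So |R|<1 on (-1.8667, 0).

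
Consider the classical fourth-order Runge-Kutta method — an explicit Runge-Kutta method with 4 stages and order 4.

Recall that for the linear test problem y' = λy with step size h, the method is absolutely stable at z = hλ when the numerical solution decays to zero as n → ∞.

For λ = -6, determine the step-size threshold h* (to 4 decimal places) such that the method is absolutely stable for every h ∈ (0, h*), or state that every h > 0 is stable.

(-2.7853,0); λ=-6 ⇒ h* = 0.4642.

With y'=λy (z=hλ):
  order 4, 4-stage ⇒ R(z)=1+z+z^2/2+z^3/6+z^4/24
  (e.g. R(-0.56)=0.57163, |R|=0.57163)

Solve |R(x)|<1 on ℝ⁻.
x=-0.56: |R|=0.5716
|R(-2.74)|=0.9338 |R(-2.68)|=0.8525 |R(-1.55)|=0.2711
Bisect:
  x_lo=-3.1062 |R|=1.6019  x_hi=-0.2722 |R|=0.7617
  mid=-1.68922 |R|=0.27342 →hi
  mid=-2.39772 |R|=0.55652 →hi
  mid=-2.75196 |R|=0.95090 →hi
  mid=-2.92909 |R|=1.23934 →lo
  mid=-2.84053 |R|=1.08652 →lo
  mid=-2.79624 |R|=1.01664 →lo
  mid=-2.77410 |R|=0.98326 →hi
  ...
  [-2.78535,-2.78517] ⇒ x*=-2.7853
Stable set (-2.7853, 0).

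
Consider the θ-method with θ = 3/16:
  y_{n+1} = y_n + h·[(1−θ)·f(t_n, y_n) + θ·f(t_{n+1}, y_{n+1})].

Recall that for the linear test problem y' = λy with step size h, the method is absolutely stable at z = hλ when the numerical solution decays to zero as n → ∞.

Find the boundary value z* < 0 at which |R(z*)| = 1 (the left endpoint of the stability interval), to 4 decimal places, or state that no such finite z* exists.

left endpoint -3.2000.

On y'=λy, z=hλ:
  y_{n+1} = y_n + z·[13/16·y_n + 3/16·y_{n+1}] ⇒ (1 − 3/16z)y_{n+1} = (1 + 13/16z)y_n
  so R(z) = (1 + 13/16z)/(1 − 3/16z).

Solve |R(x)|<1 on ℝ⁻.
x=-1.11: |R|=0.0812
R=−1: 1+13/16x = −1+3/16x ⇒ -5/8x=2 ⇒ x=2/(-5/8)=-3.2000
Confirm numerically:
  x=-2.644: |R|=0.76768 <1
  x=-2.422: |R|=0.66561 <1
  x=-2.016: |R|=0.46299 <1
  x=-1.996: |R|=0.45243 <1
  x=-3.654: |R|=1.16839 >1
  x=-3.416: |R|=1.08229 >1
So |R|<1 on (-3.2000, 0).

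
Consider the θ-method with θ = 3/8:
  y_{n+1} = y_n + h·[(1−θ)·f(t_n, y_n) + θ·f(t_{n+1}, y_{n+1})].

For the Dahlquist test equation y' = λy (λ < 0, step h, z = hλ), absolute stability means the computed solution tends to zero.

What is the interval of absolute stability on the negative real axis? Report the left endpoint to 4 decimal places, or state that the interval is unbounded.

On y'=λy, z=hλ:
  y_{n+1} = y_n + z·[5/8·y_n + 3/8·y_{n+1}] ⇒ (1 − 3/8z)y_{n+1} = (1 + 5/8z)y_n
  ⇒ R(z) = (1 + 5/8z)/(1 − 3/8z).

Find x<0 with |R(x)|<1.
x=-1.42: |R|=0.0734
R=−1: 1+5/8x = −1+3/8x ⇒ -1/4x=2 ⇒ x=2/(-1/4)=-8.0000
Confirm numerically:
  x=-7.355: |R|=0.95709 <1
  x=-5.959: |R|=0.84225 <1
  x=-5.942: |R|=0.84063 <1
  x=-5.598: |R|=0.80624 <1
  x=-8.594: |R|=1.03517 >1
  x=-8.204: |R|=1.01251 >1
  x=-8.047: |R|=1.00292 >1
So |R|<1 on (-8.0000, 0).

(-8.0000, 0).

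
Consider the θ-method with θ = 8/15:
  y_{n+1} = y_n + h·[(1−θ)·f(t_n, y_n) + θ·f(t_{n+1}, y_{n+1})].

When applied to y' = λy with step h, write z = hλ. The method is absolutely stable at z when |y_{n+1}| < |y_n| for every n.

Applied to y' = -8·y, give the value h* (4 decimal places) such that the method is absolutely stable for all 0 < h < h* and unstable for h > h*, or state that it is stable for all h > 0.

Set f=λy, z=hλ:
  y_{n+1} = y_n + z·[7/15·y_n + 8/15·y_{n+1}] ⇒ (1 − 8/15z)y_{n+1} = (1 + 7/15z)y_n
  R(z) = (1 + 7/15z)/(1 − 8/15z).

Find x<0 with |R(x)|<1.
x=-0.44: |R|=0.6436
x=-2: |R|=0.0323
x=-10: |R|=0.5789
x=-100: |R|=0.8405
θ=8/15≥1/2 ⇒ |1+7/15x|<|1−8/15x| ∀x<0 ⇒ stable on all of ℝ⁻.

unbounded; (−∞, 0). Any h>0 works for λ=-8.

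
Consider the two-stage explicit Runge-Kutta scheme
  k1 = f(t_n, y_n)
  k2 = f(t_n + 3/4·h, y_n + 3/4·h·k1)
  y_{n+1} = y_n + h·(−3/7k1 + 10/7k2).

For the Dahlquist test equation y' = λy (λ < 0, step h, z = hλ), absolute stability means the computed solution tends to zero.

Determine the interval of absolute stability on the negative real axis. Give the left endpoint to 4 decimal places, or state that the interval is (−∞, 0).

(-0.9333, 0).

On y'=λy, z=hλ:
  k1=λy_n ⇒ h·k1=z·y_n;  k2=λ(1+3/4z)y_n ⇒ h·k2=z(1+3/4z)y_n
  y_{n+1}/y_n = 1 − 3/7z + 10/7z(1+3/4z) = 1 + z + 15/14z²
  Hence R(z) = 1 + z + 15/14z².

Need |R(x)|<1, x<0.
x=-1.32: |R|=1.5469
R=1: x+15/14x²=0 ⇒ x=−14/15=-0.9333; min R=1−1/(4·15/14)=0.7667>−1
Confirm numerically:
  x=-0.819: |R|=0.89967 <1
  x=-0.619: |R|=0.79153 <1
  x=-0.468: |R|=0.76667 <1
  x=-1.498: |R|=1.90629 >1
  x=-1.307: |R|=1.52327 >1
  x=-0.961: |R|=1.02849 >1
Interval (-0.9333, 0).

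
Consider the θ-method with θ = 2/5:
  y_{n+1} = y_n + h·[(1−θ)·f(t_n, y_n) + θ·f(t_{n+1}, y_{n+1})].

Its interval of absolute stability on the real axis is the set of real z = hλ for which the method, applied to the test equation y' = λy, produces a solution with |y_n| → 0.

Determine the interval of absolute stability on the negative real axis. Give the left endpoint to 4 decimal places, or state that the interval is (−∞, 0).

z∈(-10.0000,0).

With y'=λy (z=hλ):
  y_{n+1} = y_n + z·[3/5·y_n + 2/5·y_{n+1}] ⇒ (1 − 2/5z)y_{n+1} = (1 + 3/5z)y_n
  Hence R(z) = (1 + 3/5z)/(1 − 2/5z).

Boundary: |R(x)|=1, x<0.
x=-0.74: |R|=0.4290
R=−1: 1+3/5x = −1+2/5x ⇒ -1/5x=2 ⇒ x=2/(-1/5)=-10.0000
Confirm numerically:
  x=-7.461: |R|=0.87255 <1
  x=-6.871: |R|=0.83305 <1
  x=-5.484: |R|=0.71718 <1
  x=-10.427: |R|=1.01652 >1
  x=-10.241: |R|=1.00946 >1
  x=-10.055: |R|=1.00219 >1
So |R|<1 on (-10.0000, 0).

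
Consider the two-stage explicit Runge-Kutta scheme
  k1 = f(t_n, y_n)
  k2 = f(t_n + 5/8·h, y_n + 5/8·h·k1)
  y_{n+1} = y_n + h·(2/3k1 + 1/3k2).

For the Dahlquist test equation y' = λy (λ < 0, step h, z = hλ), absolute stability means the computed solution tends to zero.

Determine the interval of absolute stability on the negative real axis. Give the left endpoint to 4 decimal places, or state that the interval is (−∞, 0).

Test eqn y'=λy, z=hλ:
  k1=λy_n ⇒ h·k1=z·y_n;  k2=λ(1+5/8z)y_n ⇒ h·k2=z(1+5/8z)y_n
  y_{n+1}/y_n = 1 + 2/3z + 1/3z(1+5/8z) = 1 + z + 5/24z²
  so R(z) = 1 + z + 5/24z².

Find x<0 with |R(x)|<1.
x=-1.13: |R|=0.1360
R=1: x+5/24x²=0 ⇒ x=−24/5=-4.8000; min R=1−1/(4·5/24)=-0.2000>−1
Confirm numerically:
  x=-4.123: |R|=0.41849 <1
  x=-4.084: |R|=0.39080 <1
  x=-3.516: |R|=0.05947 <1
  x=-5.333: |R|=1.59219 >1
  x=-5.255: |R|=1.49813 >1
  x=-4.874: |R|=1.07514 >1
Stable set (-4.8000, 0).

z∈(-4.8000,0).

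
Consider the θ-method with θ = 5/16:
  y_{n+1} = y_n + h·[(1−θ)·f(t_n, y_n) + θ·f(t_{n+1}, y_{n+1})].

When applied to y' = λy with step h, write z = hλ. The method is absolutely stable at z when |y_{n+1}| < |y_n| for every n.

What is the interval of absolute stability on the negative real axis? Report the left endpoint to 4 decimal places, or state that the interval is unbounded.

Set f=λy, z=hλ:
  y_{n+1} = y_n + z·[11/16·y_n + 5/16·y_{n+1}] ⇒ (1 − 5/16z)y_{n+1} = (1 + 11/16z)y_n
  Hence R(z) = (1 + 11/16z)/(1 − 5/16z).

Need |R(x)|<1, x<0.
x=-1.47: |R|=0.0073
R=−1: 1+11/16x = −1+5/16x ⇒ -3/8x=2 ⇒ x=2/(-3/8)=-5.3333
Confirm numerically:
  x=-5.253: |R|=0.98860 <1
  x=-4.689: |R|=0.90199 <1
  x=-4.192: |R|=0.81472 <1
  x=-2.439: |R|=0.38408 <1
  x=-5.811: |R|=1.06361 >1
  x=-5.674: |R|=1.04607 >1
So |R|<1 on (-5.3333, 0).

z∈(-5.3333,0).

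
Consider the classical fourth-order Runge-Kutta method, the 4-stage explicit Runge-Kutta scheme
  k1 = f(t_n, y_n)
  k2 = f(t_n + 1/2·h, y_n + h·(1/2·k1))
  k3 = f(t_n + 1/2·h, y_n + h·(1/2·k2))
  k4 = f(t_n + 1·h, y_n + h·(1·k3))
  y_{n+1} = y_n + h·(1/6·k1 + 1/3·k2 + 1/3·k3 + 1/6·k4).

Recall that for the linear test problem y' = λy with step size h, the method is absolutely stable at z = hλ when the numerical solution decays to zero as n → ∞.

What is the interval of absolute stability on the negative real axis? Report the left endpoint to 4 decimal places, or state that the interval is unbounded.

With y'=λy (z=hλ):
  order 4, 4-stage ⇒ R(z)=1+z+z^2/2+z^3/6+z^4/24
  (e.g. R(-0.94)=0.39590, |R|=0.39590)

Solve |R(x)|<1 on ℝ⁻.
x=-0.94: |R|=0.3959
|R(-2.75)|=0.9481 |R(-1.82)|=0.2886 |R(-1.3)|=0.2978
Bisect:
  x_lo=-3.3244 |R|=2.1673  x_hi=-0.1828 |R|=0.8329
  mid=-1.75363 |R|=0.27922 →hi
  mid=-2.53904 |R|=0.68791 →hi
  mid=-2.93174 |R|=1.24420 →lo
  mid=-2.73539 |R|=0.92733 →hi
  mid=-2.83356 |R|=1.07525 →lo
  mid=-2.78448 |R|=0.99877 →hi
  mid=-2.80902 |R|=1.03636 →lo
  mid=-2.79675 |R|=1.01741 →lo
  mid=-2.79061 |R|=1.00805 →lo
  mid=-2.78754 |R|=1.00340 →lo
  ...
  [-2.78543,-2.78524] ⇒ x*=-2.7853
So |R|<1 on (-2.7853, 0).

(-2.7853, 0).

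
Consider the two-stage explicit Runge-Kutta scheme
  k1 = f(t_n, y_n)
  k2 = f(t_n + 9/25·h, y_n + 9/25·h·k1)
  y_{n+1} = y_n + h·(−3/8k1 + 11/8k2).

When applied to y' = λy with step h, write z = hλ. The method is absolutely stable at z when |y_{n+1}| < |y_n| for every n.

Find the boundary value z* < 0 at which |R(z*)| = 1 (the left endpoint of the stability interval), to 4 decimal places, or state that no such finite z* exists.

left endpoint -2.0202.

With y'=λy (z=hλ):
  k1=λy_n ⇒ h·k1=z·y_n;  k2=λ(1+9/25z)y_n ⇒ h·k2=z(1+9/25z)y_n
  y_{n+1}/y_n = 1 − 3/8z + 11/8z(1+9/25z) = 1 + z + 99/200z²
  so R(z) = 1 + z + 99/200z².

Need |R(x)|<1, x<0.
x=-1.28: |R|=0.5310
R=1: x+99/200x²=0 ⇒ x=−200/99=-2.0202; min R=1−1/(4·99/200)=0.4949>−1
Confirm numerically:
  x=-1.408: |R|=0.57332 <1
  x=-0.969: |R|=0.49579 <1
  x=-0.869: |R|=0.50480 <1
  x=-2.389: |R|=1.43612 >1
  x=-2.362: |R|=1.39963 >1
  x=-2.063: |R|=1.04370 >1
Interval (-2.0202, 0).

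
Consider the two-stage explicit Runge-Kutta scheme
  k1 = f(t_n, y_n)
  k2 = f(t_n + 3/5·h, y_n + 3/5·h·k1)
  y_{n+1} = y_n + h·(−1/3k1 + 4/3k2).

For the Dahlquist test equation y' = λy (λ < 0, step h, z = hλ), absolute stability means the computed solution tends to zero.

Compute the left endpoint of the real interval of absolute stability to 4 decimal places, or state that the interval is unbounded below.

With y'=λy (z=hλ):
  k1=λy_n ⇒ h·k1=z·y_n;  k2=λ(1+3/5z)y_n ⇒ h·k2=z(1+3/5z)y_n
  y_{n+1}/y_n = 1 − 1/3z + 4/3z(1+3/5z) = 1 + z + 4/5z²
  Hence R(z) = 1 + z + 4/5z².

Need |R(x)|<1, x<0.
x=-1.02: |R|=0.8123
R=1: x+4/5x²=0 ⇒ x=−5/4=-1.2500; min R=1−1/(4·4/5)=0.6875>−1
Confirm numerically:
  x=-1.034: |R|=0.82132 <1
  x=-0.771: |R|=0.70455 <1
  x=-0.548: |R|=0.69224 <1
  x=-1.609: |R|=1.46210 >1
  x=-1.320: |R|=1.07392 >1
Interval (-1.2500, 0).

z* = -1.2500.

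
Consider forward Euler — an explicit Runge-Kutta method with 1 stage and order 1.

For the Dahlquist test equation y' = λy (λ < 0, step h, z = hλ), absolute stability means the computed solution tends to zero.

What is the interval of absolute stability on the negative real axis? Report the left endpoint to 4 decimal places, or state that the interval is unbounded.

Test eqn y'=λy, z=hλ:
  order 1, 1-stage ⇒ R(z)=1+z
  (e.g. R(-0.36)=0.64000, |R|=0.64000)

Find x<0 with |R(x)|<1.
x=-0.36: |R|=0.6400
|R(-2.19)|=1.1900 |R(-1.74)|=0.7400 |R(-1.66)|=0.6600
Bisect:
  x_lo=-2.3151 |R|=1.3151  x_hi=-0.1728 |R|=0.8272
  mid=-1.24394 |R|=0.24394 →hi
  mid=-1.77950 |R|=0.77950 →hi
  mid=-2.04729 |R|=1.04729 →lo
  mid=-1.91339 |R|=0.91339 →hi
  mid=-1.98034 |R|=0.98034 →hi
  mid=-2.01381 |R|=1.01381 →lo
  mid=-1.99708 |R|=0.99708 →hi
  ...
  [-2.00008,-1.99995] ⇒ x*=-2.0000
Stable set (-2.0000, 0).

(-2.0000, 0).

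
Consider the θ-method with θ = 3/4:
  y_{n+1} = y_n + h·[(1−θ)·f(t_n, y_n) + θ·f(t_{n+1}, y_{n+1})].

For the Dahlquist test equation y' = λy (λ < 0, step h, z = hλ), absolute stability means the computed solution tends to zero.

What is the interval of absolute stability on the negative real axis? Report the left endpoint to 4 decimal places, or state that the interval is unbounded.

With y'=λy (z=hλ):
  y_{n+1} = y_n + z·[1/4·y_n + 3/4·y_{n+1}] ⇒ (1 − 3/4z)y_{n+1} = (1 + 1/4z)y_n
  ⇒ R(z) = (1 + 1/4z)/(1 − 3/4z).

Boundary: |R(x)|=1, x<0.
x=-1.59: |R|=0.2748
x=-2: |R|=0.2000
x=-10: |R|=0.1765
x=-100: |R|=0.3158
θ=3/4≥1/2 ⇒ |1+1/4x|<|1−3/4x| ∀x<0 ⇒ interval (−∞,0).

interval (−∞, 0).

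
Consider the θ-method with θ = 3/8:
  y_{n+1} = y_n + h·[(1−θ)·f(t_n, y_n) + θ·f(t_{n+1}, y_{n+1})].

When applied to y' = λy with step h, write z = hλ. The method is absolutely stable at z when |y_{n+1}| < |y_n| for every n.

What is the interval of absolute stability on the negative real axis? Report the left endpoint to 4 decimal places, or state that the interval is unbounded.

(-8.0000, 0).

With y'=λy (z=hλ):
  y_{n+1} = y_n + z·[5/8·y_n + 3/8·y_{n+1}] ⇒ (1 − 3/8z)y_{n+1} = (1 + 5/8z)y_n
  R(z) = (1 + 5/8z)/(1 − 3/8z).

Need |R(x)|<1, x<0.
x=-1.55: |R|=0.0198
R=−1: 1+5/8x = −1+3/8x ⇒ -1/4x=2 ⇒ x=2/(-1/4)=-8.0000
Confirm numerically:
  x=-6.885: |R|=0.92218 <1
  x=-4.300: |R|=0.64593 <1
  x=-3.456: |R|=0.50523 <1
  x=-8.296: |R|=1.01800 >1
  x=-8.294: |R|=1.01788 >1
  x=-8.092: |R|=1.00570 >1
So |R|<1 on (-8.0000, 0).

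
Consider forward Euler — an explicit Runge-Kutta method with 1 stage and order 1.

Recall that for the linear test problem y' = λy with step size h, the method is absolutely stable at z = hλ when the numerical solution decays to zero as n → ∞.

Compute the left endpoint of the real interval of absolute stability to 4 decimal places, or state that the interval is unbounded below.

On y'=λy, z=hλ:
  order 1, 1-stage ⇒ R(z)=1+z
  (e.g. R(-0.35)=0.65000, |R|=0.65000)

Solve |R(x)|<1 on ℝ⁻.
x=-0.35: |R|=0.6500
|R(-1.69)|=0.6900 |R(-1.33)|=0.3300 |R(-1.17)|=0.1700
Bisect:
  x_lo=-2.5776 |R|=1.5776  x_hi=-0.2125 |R|=0.7875
  mid=-1.39504 |R|=0.39504 →hi
  mid=-1.98630 |R|=0.98630 →hi
  mid=-2.28192 |R|=1.28192 →lo
  mid=-2.13411 |R|=1.13411 →lo
  mid=-2.06020 |R|=1.06020 →lo
  mid=-2.02325 |R|=1.02325 →lo
  mid=-2.00477 |R|=1.00477 →lo
  ...
  [-2.00001,-1.99987] ⇒ x*=-2.0000
Stable set (-2.0000, 0).

left endpoint -2.0000.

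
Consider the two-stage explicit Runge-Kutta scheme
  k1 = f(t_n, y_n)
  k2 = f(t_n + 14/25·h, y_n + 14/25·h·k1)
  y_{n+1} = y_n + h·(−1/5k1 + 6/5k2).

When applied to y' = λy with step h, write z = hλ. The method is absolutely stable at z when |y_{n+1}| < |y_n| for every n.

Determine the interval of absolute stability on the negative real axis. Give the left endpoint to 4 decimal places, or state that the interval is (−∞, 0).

Set f=λy, z=hλ:
  k1=λy_n ⇒ h·k1=z·y_n;  k2=λ(1+14/25z)y_n ⇒ h·k2=z(1+14/25z)y_n
  y_{n+1}/y_n = 1 − 1/5z + 6/5z(1+14/25z) = 1 + z + 84/125z²
  ⇒ R(z) = 1 + z + 84/125z².

Boundary: |R(x)|=1, x<0.
x=-0.58: |R|=0.6461
R=1: x+84/125x²=0 ⇒ x=−125/84=-1.4881; min R=1−1/(4·84/125)=0.6280>−1
Confirm numerically:
  x=-1.302: |R|=0.83718 <1
  x=-1.160: |R|=0.74424 <1
  x=-1.125: |R|=0.72550 <1
  x=-1.916: |R|=1.55095 >1
  x=-1.776: |R|=1.34361 >1
  x=-1.644: |R|=1.17224 >1
Interval (-1.4881, 0).

z∈(-1.4881,0).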